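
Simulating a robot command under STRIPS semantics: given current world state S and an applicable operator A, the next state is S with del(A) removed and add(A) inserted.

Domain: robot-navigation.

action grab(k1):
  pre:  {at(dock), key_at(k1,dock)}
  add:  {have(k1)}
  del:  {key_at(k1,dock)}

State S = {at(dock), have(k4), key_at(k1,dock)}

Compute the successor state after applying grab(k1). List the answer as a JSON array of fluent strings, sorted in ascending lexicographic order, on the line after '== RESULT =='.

Compute (S \ del) ∪ add:
  pre ⊆ S: {at(dock), key_at(k1,dock)} ⊆ S  — applicable
  S \ del = {at(dock), have(k4)}
  ∪ add   = {at(dock), have(k1), have(k4)}

== RESULT ==
["at(dock)", "have(k1)", "have(k4)"]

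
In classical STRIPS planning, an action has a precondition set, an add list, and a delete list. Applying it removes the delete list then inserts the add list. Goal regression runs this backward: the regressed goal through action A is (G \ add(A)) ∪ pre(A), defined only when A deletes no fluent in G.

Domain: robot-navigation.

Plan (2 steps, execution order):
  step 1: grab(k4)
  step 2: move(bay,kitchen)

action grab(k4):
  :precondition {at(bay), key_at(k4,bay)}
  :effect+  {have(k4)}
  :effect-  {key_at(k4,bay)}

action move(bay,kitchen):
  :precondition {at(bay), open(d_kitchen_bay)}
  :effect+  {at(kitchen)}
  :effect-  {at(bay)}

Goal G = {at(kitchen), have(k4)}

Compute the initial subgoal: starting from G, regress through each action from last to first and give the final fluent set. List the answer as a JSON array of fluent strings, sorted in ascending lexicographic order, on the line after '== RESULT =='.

Regress step by step:
  through step 2 (move(bay,kitchen)): drop {at(kitchen)}, keep {have(k4)}, require {at(bay), open(d_kitchen_bay)}
    → {at(bay), have(k4), open(d_kitchen_bay)}
  through step 1 (grab(k4)): drop {have(k4)}, keep {at(bay), open(d_kitchen_bay)}, require {at(bay), key_at(k4,bay)}
    → {at(bay), key_at(k4,bay), open(d_kitchen_bay)}

== RESULT ==
["at(bay)", "key_at(k4,bay)", "open(d_kitchen_bay)"]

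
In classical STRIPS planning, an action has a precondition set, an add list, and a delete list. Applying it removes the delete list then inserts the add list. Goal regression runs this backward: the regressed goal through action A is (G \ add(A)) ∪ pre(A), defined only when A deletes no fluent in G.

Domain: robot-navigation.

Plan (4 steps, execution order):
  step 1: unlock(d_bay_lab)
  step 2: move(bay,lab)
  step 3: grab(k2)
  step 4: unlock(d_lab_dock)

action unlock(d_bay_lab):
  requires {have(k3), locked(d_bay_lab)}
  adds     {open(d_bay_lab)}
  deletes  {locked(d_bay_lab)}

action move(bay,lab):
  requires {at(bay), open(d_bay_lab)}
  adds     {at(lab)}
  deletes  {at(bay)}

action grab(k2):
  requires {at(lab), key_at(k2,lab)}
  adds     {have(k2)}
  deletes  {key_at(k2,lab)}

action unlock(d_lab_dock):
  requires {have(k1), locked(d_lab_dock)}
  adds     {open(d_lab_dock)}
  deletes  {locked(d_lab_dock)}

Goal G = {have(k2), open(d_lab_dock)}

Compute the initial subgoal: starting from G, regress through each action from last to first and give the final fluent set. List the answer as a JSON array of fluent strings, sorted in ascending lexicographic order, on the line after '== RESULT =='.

Work backward from the goal:
  through step 4 (unlock(d_lab_dock)): drop {open(d_lab_dock)}, keep {have(k2)}, require {have(k1), locked(d_lab_dock)}
    → {have(k1), have(k2), locked(d_lab_dock)}
  through step 3 (grab(k2)): drop {have(k2)}, keep {have(k1), locked(d_lab_dock)}, require {at(lab), key_at(k2,lab)}
    → {at(lab), have(k1), key_at(k2,lab), locked(d_lab_dock)}
  through step 2 (move(bay,lab)): drop {at(lab)}, keep {have(k1), key_at(k2,lab), locked(d_lab_dock)}, require {at(bay), open(d_bay_lab)}
    → {at(bay), have(k1), key_at(k2,lab), locked(d_lab_dock), open(d_bay_lab)}
  through step 1 (unlock(d_bay_lab)): drop {open(d_bay_lab)}, keep {at(bay), have(k1), key_at(k2,lab), locked(d_lab_dock)}, require {have(k3), locked(d_bay_lab)}
    → {at(bay), have(k1), have(k3), key_at(k2,lab), locked(d_bay_lab), locked(d_lab_dock)}

== RESULT ==
["at(bay)", "have(k1)", "have(k3)", "key_at(k2,lab)", "locked(d_bay_lab)", "locked(d_lab_dock)"]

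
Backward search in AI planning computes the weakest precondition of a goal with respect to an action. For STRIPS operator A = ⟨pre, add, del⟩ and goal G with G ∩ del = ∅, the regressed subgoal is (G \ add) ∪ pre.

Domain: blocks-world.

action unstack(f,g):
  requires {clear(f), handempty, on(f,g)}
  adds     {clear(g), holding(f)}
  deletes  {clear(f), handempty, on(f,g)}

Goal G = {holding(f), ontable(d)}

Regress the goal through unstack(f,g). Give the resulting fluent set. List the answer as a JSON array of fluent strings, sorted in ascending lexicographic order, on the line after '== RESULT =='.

Compute (G \ add) ∪ pre:
  G ∩ del = {}  (empty — regression defined)
  G \ add = {holding(f), ontable(d)} \ {clear(g), holding(f)} = {ontable(d)}
  ∪ pre   = {ontable(d)} ∪ {clear(f), handempty, on(f,g)}
          = {clear(f), handempty, on(f,g), ontable(d)}

== RESULT ==
["clear(f)", "handempty", "on(f,g)", "ontable(d)"]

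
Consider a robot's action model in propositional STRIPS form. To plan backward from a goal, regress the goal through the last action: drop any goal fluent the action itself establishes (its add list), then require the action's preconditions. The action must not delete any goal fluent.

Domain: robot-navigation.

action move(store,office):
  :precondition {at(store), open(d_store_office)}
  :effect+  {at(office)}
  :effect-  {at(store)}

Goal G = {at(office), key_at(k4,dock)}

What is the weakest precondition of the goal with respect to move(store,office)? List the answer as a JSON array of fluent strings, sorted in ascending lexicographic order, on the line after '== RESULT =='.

Regress:
  G ∩ del = {}  (empty — regression defined)
  G \ add = {at(office), key_at(k4,dock)} \ {at(office)} = {key_at(k4,dock)}
  ∪ pre   = {key_at(k4,dock)} ∪ {at(store), open(d_store_office)}
          = {at(store), key_at(k4,dock), open(d_store_office)}

== RESULT ==
["at(store)", "key_at(k4,dock)", "open(d_store_office)"]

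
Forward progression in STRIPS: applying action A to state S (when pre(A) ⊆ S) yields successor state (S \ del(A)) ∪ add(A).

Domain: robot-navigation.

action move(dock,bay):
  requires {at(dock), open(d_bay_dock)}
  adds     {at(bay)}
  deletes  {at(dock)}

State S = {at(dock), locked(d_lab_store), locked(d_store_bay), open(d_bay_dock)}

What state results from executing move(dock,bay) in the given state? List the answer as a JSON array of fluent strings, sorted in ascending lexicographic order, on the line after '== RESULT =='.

Compute (S \ del) ∪ add:
  pre ⊆ S: {at(dock), open(d_bay_dock)} ⊆ S  — applicable
  S \ del = {locked(d_lab_store), locked(d_store_bay), open(d_bay_dock)}
  ∪ add   = {at(bay), locked(d_lab_store), locked(d_store_bay), open(d_bay_dock)}

== RESULT ==
["at(bay)", "locked(d_lab_store)", "locked(d_store_bay)", "open(d_bay_dock)"]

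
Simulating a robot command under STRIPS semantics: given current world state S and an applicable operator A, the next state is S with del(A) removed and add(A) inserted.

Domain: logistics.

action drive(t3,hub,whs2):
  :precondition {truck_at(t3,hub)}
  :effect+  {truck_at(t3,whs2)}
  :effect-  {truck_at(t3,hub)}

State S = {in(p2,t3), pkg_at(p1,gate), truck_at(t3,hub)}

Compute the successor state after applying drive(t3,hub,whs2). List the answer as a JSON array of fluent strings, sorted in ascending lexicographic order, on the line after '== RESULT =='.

Compute (S \ del) ∪ add:
  pre ⊆ S: {truck_at(t3,hub)} ⊆ S  — applicable
  S \ del = {in(p2,t3), pkg_at(p1,gate)}
  ∪ add   = {in(p2,t3), pkg_at(p1,gate), truck_at(t3,whs2)}

== RESULT ==
["in(p2,t3)", "pkg_at(p1,gate)", "truck_at(t3,whs2)"]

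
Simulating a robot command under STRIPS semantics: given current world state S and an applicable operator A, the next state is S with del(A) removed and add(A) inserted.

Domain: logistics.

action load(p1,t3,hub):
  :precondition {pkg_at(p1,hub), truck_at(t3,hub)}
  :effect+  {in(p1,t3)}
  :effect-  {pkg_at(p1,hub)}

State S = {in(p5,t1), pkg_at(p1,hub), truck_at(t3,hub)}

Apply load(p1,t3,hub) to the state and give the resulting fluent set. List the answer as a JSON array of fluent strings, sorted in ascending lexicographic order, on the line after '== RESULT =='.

Compute (S \ del) ∪ add:
  pre ⊆ S: {pkg_at(p1,hub), truck_at(t3,hub)} ⊆ S  — applicable
  S \ del = {in(p5,t1), truck_at(t3,hub)}
  ∪ add   = {in(p1,t3), in(p5,t1), truck_at(t3,hub)}

== RESULT ==
["in(p1,t3)", "in(p5,t1)", "truck_at(t3,hub)"]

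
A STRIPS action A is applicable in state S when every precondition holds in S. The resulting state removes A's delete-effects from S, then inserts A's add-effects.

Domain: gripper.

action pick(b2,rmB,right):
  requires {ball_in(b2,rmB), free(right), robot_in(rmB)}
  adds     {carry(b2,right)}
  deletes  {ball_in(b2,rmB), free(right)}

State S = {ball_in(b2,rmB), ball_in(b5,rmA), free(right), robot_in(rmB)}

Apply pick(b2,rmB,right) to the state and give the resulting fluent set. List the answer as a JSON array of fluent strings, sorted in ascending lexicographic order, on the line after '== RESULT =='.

Compute (S \ del) ∪ add:
  pre ⊆ S: {ball_in(b2,rmB), free(right), robot_in(rmB)} ⊆ S  — applicable
  S \ del = {ball_in(b5,rmA), robot_in(rmB)}
  ∪ add   = {ball_in(b5,rmA), carry(b2,right), robot_in(rmB)}

== RESULT ==
["ball_in(b5,rmA)", "carry(b2,right)", "robot_in(rmB)"]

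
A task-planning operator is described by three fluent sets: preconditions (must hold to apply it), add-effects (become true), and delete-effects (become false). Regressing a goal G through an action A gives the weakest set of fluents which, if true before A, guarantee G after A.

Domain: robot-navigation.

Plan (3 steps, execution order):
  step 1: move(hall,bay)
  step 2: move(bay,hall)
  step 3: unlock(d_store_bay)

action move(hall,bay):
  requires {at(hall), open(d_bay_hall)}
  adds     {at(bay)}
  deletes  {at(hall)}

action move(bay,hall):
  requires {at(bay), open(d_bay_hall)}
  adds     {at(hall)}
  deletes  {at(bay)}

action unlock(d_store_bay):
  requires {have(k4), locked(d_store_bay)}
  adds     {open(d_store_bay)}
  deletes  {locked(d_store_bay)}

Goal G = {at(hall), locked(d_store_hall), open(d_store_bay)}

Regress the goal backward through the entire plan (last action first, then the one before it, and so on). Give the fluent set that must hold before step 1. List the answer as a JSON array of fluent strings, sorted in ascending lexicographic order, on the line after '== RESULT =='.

Regress step by step:
  through step 3 (unlock(d_store_bay)): drop {open(d_store_bay)}, keep {at(hall), locked(d_store_hall)}, require {have(k4), locked(d_store_bay)}
    → {at(hall), have(k4), locked(d_store_bay), locked(d_store_hall)}
  through step 2 (move(bay,hall)): drop {at(hall)}, keep {have(k4), locked(d_store_bay), locked(d_store_hall)}, require {at(bay), open(d_bay_hall)}
    → {at(bay), have(k4), locked(d_store_bay), locked(d_store_hall), open(d_bay_hall)}
  through step 1 (move(hall,bay)): drop {at(bay)}, keep {have(k4), locked(d_store_bay), locked(d_store_hall), open(d_bay_hall)}, require {at(hall), open(d_bay_hall)}
    → {at(hall), have(k4), locked(d_store_bay), locked(d_store_hall), open(d_bay_hall)}

== RESULT ==
["at(hall)", "have(k4)", "locked(d_store_bay)", "locked(d_store_hall)", "open(d_bay_hall)"]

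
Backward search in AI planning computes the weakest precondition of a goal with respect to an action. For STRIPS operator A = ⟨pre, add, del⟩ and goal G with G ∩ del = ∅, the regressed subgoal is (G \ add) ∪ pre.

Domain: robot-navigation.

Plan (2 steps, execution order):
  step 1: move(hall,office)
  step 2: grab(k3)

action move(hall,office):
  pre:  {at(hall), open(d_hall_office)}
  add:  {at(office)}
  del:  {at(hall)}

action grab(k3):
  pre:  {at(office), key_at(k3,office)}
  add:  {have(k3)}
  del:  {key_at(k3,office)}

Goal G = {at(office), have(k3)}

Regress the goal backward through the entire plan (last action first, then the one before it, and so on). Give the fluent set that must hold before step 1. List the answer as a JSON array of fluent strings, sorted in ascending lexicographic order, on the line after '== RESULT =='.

Work backward from the goal:
  through step 2 (grab(k3)): drop {have(k3)}, keep {at(office)}, require {at(office), key_at(k3,office)}
    → {at(office), key_at(k3,office)}
  through step 1 (move(hall,office)): drop {at(office)}, keep {key_at(k3,office)}, require {at(hall), open(d_hall_office)}
    → {at(hall), key_at(k3,office), open(d_hall_office)}

== RESULT ==
["at(hall)", "key_at(k3,office)", "open(d_hall_office)"]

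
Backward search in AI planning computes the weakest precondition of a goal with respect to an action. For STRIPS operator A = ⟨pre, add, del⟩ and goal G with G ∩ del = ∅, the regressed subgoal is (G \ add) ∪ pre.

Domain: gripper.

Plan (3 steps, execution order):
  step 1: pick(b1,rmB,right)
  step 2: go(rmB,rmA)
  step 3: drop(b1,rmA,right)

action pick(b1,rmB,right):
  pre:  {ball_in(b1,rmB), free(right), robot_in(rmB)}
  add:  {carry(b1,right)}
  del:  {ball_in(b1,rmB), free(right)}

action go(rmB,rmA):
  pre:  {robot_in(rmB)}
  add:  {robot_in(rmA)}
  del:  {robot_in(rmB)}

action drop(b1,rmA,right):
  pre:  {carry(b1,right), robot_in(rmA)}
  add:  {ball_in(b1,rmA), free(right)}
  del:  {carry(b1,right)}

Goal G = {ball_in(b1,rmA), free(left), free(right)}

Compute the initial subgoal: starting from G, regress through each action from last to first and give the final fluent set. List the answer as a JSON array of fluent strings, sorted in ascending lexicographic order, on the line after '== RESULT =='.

Work backward from the goal:
  through step 3 (drop(b1,rmA,right)): drop {ball_in(b1,rmA), free(right)}, keep {free(left)}, require {carry(b1,right), robot_in(rmA)}
    → {carry(b1,right), free(left), robot_in(rmA)}
  through step 2 (go(rmB,rmA)): drop {robot_in(rmA)}, keep {carry(b1,right), free(left)}, require {robot_in(rmB)}
    → {carry(b1,right), free(left), robot_in(rmB)}
  through step 1 (pick(b1,rmB,right)): drop {carry(b1,right)}, keep {free(left), robot_in(rmB)}, require {ball_in(b1,rmB), free(right), robot_in(rmB)}
    → {ball_in(b1,rmB), free(left), free(right), robot_in(rmB)}

== RESULT ==
["ball_in(b1,rmB)", "free(left)", "free(right)", "robot_in(rmB)"]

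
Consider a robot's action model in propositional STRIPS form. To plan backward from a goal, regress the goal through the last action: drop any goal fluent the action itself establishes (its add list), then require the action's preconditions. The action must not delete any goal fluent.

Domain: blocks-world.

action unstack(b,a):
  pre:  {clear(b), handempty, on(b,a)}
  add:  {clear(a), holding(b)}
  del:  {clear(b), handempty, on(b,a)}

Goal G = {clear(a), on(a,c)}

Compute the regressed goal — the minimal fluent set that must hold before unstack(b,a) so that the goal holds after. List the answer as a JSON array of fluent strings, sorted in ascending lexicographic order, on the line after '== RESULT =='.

Regress:
  G ∩ del = {}  (empty — regression defined)
  G \ add = {clear(a), on(a,c)} \ {clear(a), holding(b)} = {on(a,c)}
  ∪ pre   = {on(a,c)} ∪ {clear(b), handempty, on(b,a)}
          = {clear(b), handempty, on(a,c), on(b,a)}

== RESULT ==
["clear(b)", "handempty", "on(a,c)", "on(b,a)"]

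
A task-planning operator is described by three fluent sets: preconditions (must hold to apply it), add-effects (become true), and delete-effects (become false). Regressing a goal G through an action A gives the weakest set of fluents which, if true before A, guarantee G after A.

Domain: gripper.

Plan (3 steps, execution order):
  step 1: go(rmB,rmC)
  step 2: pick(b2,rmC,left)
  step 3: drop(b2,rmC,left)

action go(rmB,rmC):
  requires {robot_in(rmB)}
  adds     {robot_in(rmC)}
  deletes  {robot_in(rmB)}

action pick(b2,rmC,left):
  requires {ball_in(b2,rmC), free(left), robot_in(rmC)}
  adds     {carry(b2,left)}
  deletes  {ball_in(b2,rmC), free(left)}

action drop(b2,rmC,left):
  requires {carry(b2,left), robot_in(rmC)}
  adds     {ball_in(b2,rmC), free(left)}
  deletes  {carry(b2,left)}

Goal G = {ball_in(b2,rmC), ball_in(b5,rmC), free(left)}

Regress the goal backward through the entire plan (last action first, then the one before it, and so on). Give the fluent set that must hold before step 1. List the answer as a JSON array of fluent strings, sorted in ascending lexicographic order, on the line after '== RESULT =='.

Regress step by step:
  through step 3 (drop(b2,rmC,left)): drop {ball_in(b2,rmC), free(left)}, keep {ball_in(b5,rmC)}, require {carry(b2,left), robot_in(rmC)}
    → {ball_in(b5,rmC), carry(b2,left), robot_in(rmC)}
  through step 2 (pick(b2,rmC,left)): drop {carry(b2,left)}, keep {ball_in(b5,rmC), robot_in(rmC)}, require {ball_in(b2,rmC), free(left), robot_in(rmC)}
    → {ball_in(b2,rmC), ball_in(b5,rmC), free(left), robot_in(rmC)}
  through step 1 (go(rmB,rmC)): drop {robot_in(rmC)}, keep {ball_in(b2,rmC), ball_in(b5,rmC), free(left)}, require {robot_in(rmB)}
    → {ball_in(b2,rmC), ball_in(b5,rmC), free(left), robot_in(rmB)}

== RESULT ==
["ball_in(b2,rmC)", "ball_in(b5,rmC)", "free(left)", "robot_in(rmB)"]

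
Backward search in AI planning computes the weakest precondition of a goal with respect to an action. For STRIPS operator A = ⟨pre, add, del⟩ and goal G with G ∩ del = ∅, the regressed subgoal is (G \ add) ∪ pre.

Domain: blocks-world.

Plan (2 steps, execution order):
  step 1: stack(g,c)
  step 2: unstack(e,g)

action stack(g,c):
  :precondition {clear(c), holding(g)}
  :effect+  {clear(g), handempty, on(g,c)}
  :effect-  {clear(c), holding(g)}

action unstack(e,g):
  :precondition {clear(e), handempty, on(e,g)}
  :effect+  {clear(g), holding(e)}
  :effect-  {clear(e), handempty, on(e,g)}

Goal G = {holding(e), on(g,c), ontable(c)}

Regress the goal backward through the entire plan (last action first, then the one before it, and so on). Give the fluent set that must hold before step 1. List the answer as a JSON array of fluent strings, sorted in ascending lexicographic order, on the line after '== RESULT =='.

Regress step by step:
  through step 2 (unstack(e,g)): drop {holding(e)}, keep {on(g,c), ontable(c)}, require {clear(e), handempty, on(e,g)}
    → {clear(e), handempty, on(e,g), on(g,c), ontable(c)}
  through step 1 (stack(g,c)): drop {handempty, on(g,c)}, keep {clear(e), on(e,g), ontable(c)}, require {clear(c), holding(g)}
    → {clear(c), clear(e), holding(g), on(e,g), ontable(c)}

== RESULT ==
["clear(c)", "clear(e)", "holding(g)", "on(e,g)", "ontable(c)"]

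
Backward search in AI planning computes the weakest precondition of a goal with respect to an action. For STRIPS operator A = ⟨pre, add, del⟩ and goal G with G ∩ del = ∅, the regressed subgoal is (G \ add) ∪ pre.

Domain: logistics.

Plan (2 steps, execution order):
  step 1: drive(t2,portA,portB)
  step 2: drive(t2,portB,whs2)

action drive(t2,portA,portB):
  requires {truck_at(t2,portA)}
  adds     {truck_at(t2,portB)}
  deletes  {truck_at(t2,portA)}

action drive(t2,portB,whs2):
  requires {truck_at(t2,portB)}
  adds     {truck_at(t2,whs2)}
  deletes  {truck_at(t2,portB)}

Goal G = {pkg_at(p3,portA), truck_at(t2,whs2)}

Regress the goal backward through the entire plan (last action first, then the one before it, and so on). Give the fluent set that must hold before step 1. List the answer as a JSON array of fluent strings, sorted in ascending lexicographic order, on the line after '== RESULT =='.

Regress step by step:
  through step 2 (drive(t2,portB,whs2)): drop {truck_at(t2,whs2)}, keep {pkg_at(p3,portA)}, require {truck_at(t2,portB)}
    → {pkg_at(p3,portA), truck_at(t2,portB)}
  through step 1 (drive(t2,portA,portB)): drop {truck_at(t2,portB)}, keep {pkg_at(p3,portA)}, require {truck_at(t2,portA)}
    → {pkg_at(p3,portA), truck_at(t2,portA)}

== RESULT ==
["pkg_at(p3,portA)", "truck_at(t2,portA)"]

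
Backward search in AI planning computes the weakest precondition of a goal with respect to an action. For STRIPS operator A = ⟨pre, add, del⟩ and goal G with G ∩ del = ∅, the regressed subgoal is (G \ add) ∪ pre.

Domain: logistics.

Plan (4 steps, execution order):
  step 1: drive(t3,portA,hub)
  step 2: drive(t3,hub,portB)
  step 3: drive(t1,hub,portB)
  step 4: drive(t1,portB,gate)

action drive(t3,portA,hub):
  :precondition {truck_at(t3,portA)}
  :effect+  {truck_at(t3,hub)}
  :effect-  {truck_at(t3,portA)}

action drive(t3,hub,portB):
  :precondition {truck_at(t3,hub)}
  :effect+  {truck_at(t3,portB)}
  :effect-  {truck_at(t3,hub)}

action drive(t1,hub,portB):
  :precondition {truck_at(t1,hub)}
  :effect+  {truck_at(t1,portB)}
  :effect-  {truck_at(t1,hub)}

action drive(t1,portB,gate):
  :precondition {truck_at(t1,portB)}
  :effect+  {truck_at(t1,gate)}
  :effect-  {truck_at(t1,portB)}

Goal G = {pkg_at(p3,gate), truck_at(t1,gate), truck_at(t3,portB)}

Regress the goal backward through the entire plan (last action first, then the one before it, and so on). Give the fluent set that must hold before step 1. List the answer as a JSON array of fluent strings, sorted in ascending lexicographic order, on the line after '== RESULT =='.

Regress step by step:
  through step 4 (drive(t1,portB,gate)): drop {truck_at(t1,gate)}, keep {pkg_at(p3,gate), truck_at(t3,portB)}, require {truck_at(t1,portB)}
    → {pkg_at(p3,gate), truck_at(t1,portB), truck_at(t3,portB)}
  through step 3 (drive(t1,hub,portB)): drop {truck_at(t1,portB)}, keep {pkg_at(p3,gate), truck_at(t3,portB)}, require {truck_at(t1,hub)}
    → {pkg_at(p3,gate), truck_at(t1,hub), truck_at(t3,portB)}
  through step 2 (drive(t3,hub,portB)): drop {truck_at(t3,portB)}, keep {pkg_at(p3,gate), truck_at(t1,hub)}, require {truck_at(t3,hub)}
    → {pkg_at(p3,gate), truck_at(t1,hub), truck_at(t3,hub)}
  through step 1 (drive(t3,portA,hub)): drop {truck_at(t3,hub)}, keep {pkg_at(p3,gate), truck_at(t1,hub)}, require {truck_at(t3,portA)}
    → {pkg_at(p3,gate), truck_at(t1,hub), truck_at(t3,portA)}

== RESULT ==
["pkg_at(p3,gate)", "truck_at(t1,hub)", "truck_at(t3,portA)"]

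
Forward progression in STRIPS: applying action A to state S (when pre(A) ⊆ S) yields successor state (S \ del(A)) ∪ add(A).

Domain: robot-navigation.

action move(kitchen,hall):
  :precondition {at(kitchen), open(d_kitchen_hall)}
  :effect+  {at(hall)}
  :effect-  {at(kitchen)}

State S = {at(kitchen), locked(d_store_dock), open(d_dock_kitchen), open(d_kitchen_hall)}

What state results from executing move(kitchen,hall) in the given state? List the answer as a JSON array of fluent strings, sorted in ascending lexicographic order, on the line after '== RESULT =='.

Progress:
  pre ⊆ S: {at(kitchen), open(d_kitchen_hall)} ⊆ S  — applicable
  S \ del = {locked(d_store_dock), open(d_dock_kitchen), open(d_kitchen_hall)}
  ∪ add   = {at(hall), locked(d_store_dock), open(d_dock_kitchen), open(d_kitchen_hall)}

== RESULT ==
["at(hall)", "locked(d_store_dock)", "open(d_dock_kitchen)", "open(d_kitchen_hall)"]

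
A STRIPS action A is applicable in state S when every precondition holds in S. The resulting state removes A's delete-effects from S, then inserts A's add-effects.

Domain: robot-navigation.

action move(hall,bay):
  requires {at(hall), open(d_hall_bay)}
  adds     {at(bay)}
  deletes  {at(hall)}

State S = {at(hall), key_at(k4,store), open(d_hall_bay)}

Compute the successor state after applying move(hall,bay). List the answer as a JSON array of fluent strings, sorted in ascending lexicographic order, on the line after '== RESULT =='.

Progress:
  pre ⊆ S: {at(hall), open(d_hall_bay)} ⊆ S  — applicable
  S \ del = {key_at(k4,store), open(d_hall_bay)}
  ∪ add   = {at(bay), key_at(k4,store), open(d_hall_bay)}

== RESULT ==
["at(bay)", "key_at(k4,store)", "open(d_hall_bay)"]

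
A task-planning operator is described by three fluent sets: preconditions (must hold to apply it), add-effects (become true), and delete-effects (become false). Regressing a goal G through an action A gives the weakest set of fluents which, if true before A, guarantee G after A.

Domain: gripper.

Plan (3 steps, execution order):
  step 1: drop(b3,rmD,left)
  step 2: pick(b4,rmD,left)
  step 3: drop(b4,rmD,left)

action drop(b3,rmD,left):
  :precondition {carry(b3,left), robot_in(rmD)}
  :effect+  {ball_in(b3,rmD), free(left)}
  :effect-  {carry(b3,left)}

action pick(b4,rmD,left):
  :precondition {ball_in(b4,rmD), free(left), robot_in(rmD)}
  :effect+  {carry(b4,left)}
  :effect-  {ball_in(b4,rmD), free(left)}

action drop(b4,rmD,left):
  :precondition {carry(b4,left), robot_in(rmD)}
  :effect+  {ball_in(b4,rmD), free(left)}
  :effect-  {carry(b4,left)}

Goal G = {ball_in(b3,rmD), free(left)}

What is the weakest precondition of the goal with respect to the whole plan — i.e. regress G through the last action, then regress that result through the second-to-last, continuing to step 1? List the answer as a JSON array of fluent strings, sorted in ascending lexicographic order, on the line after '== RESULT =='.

Work backward from the goal:
  through step 3 (drop(b4,rmD,left)): drop {free(left)}, keep {ball_in(b3,rmD)}, require {carry(b4,left), robot_in(rmD)}
    → {ball_in(b3,rmD), carry(b4,left), robot_in(rmD)}
  through step 2 (pick(b4,rmD,left)): drop {carry(b4,left)}, keep {ball_in(b3,rmD), robot_in(rmD)}, require {ball_in(b4,rmD), free(left), robot_in(rmD)}
    → {ball_in(b3,rmD), ball_in(b4,rmD), free(left), robot_in(rmD)}
  through step 1 (drop(b3,rmD,left)): drop {ball_in(b3,rmD), free(left)}, keep {ball_in(b4,rmD), robot_in(rmD)}, require {carry(b3,left), robot_in(rmD)}
    → {ball_in(b4,rmD), carry(b3,left), robot_in(rmD)}

== RESULT ==
["ball_in(b4,rmD)", "carry(b3,left)", "robot_in(rmD)"]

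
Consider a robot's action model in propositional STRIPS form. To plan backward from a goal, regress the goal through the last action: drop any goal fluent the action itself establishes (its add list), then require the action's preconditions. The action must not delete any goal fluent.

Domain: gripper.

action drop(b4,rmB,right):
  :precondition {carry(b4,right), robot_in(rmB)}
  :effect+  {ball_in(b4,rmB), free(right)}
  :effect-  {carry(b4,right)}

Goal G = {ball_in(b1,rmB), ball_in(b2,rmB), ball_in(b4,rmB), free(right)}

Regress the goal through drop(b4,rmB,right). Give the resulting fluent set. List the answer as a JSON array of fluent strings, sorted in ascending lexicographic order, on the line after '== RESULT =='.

Regress:
  G ∩ del = {}  (empty — regression defined)
  G \ add = {ball_in(b1,rmB), ball_in(b2,rmB), ball_in(b4,rmB), free(right)} \ {ball_in(b4,rmB), free(right)} = {ball_in(b1,rmB), ball_in(b2,rmB)}
  ∪ pre   = {ball_in(b1,rmB), ball_in(b2,rmB)} ∪ {carry(b4,right), robot_in(rmB)}
          = {ball_in(b1,rmB), ball_in(b2,rmB), carry(b4,right), robot_in(rmB)}

== RESULT ==
["ball_in(b1,rmB)", "ball_in(b2,rmB)", "carry(b4,right)", "robot_in(rmB)"]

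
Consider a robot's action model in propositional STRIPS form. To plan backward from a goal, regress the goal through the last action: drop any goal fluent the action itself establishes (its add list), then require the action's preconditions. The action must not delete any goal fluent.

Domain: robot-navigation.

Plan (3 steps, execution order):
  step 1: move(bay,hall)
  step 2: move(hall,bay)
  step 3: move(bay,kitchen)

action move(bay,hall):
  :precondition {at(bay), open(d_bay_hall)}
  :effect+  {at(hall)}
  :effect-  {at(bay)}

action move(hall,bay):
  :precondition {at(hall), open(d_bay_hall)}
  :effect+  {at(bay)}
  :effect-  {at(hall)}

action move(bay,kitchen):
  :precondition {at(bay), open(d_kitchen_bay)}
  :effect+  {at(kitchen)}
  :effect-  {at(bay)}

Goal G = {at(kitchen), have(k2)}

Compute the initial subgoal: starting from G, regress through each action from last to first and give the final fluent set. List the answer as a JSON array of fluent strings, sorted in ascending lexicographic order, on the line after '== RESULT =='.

Regress step by step:
  through step 3 (move(bay,kitchen)): drop {at(kitchen)}, keep {have(k2)}, require {at(bay), open(d_kitchen_bay)}
    → {at(bay), have(k2), open(d_kitchen_bay)}
  through step 2 (move(hall,bay)): drop {at(bay)}, keep {have(k2), open(d_kitchen_bay)}, require {at(hall), open(d_bay_hall)}
    → {at(hall), have(k2), open(d_bay_hall), open(d_kitchen_bay)}
  through step 1 (move(bay,hall)): drop {at(hall)}, keep {have(k2), open(d_bay_hall), open(d_kitchen_bay)}, require {at(bay), open(d_bay_hall)}
    → {at(bay), have(k2), open(d_bay_hall), open(d_kitchen_bay)}

== RESULT ==
["at(bay)", "have(k2)", "open(d_bay_hall)", "open(d_kitchen_bay)"]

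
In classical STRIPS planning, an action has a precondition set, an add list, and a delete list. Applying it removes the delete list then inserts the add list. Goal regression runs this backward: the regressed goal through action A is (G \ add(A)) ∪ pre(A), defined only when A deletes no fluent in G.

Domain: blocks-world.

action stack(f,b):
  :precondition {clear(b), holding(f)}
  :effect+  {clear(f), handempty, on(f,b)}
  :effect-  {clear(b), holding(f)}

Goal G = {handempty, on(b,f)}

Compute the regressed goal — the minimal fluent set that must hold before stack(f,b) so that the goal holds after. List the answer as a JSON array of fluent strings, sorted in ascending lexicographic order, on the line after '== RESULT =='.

Regress:
  G ∩ del = {}  (empty — regression defined)
  G \ add = {handempty, on(b,f)} \ {clear(f), handempty, on(f,b)} = {on(b,f)}
  ∪ pre   = {on(b,f)} ∪ {clear(b), holding(f)}
          = {clear(b), holding(f), on(b,f)}

== RESULT ==
["clear(b)", "holding(f)", "on(b,f)"]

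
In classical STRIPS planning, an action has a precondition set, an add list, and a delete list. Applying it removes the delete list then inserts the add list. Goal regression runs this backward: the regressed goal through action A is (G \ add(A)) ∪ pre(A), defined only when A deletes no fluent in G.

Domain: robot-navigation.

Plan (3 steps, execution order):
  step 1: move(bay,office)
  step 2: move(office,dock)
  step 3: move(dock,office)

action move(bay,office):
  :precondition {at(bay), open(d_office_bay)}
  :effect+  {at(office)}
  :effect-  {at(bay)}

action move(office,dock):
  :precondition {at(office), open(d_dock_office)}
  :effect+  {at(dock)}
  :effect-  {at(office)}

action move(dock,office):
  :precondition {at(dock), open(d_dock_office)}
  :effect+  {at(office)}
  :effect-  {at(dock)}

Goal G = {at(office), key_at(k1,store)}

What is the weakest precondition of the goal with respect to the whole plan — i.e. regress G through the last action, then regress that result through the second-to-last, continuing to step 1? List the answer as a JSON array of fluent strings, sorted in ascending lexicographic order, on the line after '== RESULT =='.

Work backward from the goal:
  through step 3 (move(dock,office)): drop {at(office)}, keep {key_at(k1,store)}, require {at(dock), open(d_dock_office)}
    → {at(dock), key_at(k1,store), open(d_dock_office)}
  through step 2 (move(office,dock)): drop {at(dock)}, keep {key_at(k1,store), open(d_dock_office)}, require {at(office), open(d_dock_office)}
    → {at(office), key_at(k1,store), open(d_dock_office)}
  through step 1 (move(bay,office)): drop {at(office)}, keep {key_at(k1,store), open(d_dock_office)}, require {at(bay), open(d_office_bay)}
    → {at(bay), key_at(k1,store), open(d_dock_office), open(d_office_bay)}

== RESULT ==
["at(bay)", "key_at(k1,store)", "open(d_dock_office)", "open(d_office_bay)"]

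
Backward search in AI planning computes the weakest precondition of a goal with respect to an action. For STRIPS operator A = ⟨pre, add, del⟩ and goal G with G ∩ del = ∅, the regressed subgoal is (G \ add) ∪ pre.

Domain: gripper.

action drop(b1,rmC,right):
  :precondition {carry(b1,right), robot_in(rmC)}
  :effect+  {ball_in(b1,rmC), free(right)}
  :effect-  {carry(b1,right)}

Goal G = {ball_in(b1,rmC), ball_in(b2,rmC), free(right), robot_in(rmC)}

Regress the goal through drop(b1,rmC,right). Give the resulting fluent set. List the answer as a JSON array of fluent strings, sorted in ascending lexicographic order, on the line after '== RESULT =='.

Regress:
  G ∩ del = {}  (empty — regression defined)
  G \ add = {ball_in(b1,rmC), ball_in(b2,rmC), free(right), robot_in(rmC)} \ {ball_in(b1,rmC), free(right)} = {ball_in(b2,rmC), robot_in(rmC)}
  ∪ pre   = {ball_in(b2,rmC), robot_in(rmC)} ∪ {carry(b1,right), robot_in(rmC)}
          = {ball_in(b2,rmC), carry(b1,right), robot_in(rmC)}

== RESULT ==
["ball_in(b2,rmC)", "carry(b1,right)", "robot_in(rmC)"]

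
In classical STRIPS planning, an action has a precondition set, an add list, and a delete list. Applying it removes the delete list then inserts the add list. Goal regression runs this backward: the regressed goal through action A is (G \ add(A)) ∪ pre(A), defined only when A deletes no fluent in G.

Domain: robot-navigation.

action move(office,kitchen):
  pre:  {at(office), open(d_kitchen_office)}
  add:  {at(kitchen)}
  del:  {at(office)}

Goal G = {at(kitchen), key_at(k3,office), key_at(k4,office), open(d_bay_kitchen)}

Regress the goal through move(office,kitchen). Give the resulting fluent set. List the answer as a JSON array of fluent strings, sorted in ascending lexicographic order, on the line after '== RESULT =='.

Regress:
  G ∩ del = {}  (empty — regression defined)
  G \ add = {at(kitchen), key_at(k3,office), key_at(k4,office), open(d_bay_kitchen)} \ {at(kitchen)} = {key_at(k3,office), key_at(k4,office), open(d_bay_kitchen)}
  ∪ pre   = {key_at(k3,office), key_at(k4,office), open(d_bay_kitchen)} ∪ {at(office), open(d_kitchen_office)}
          = {at(office), key_at(k3,office), key_at(k4,office), open(d_bay_kitchen), open(d_kitchen_office)}

== RESULT ==
["at(office)", "key_at(k3,office)", "key_at(k4,office)", "open(d_bay_kitchen)", "open(d_kitchen_office)"]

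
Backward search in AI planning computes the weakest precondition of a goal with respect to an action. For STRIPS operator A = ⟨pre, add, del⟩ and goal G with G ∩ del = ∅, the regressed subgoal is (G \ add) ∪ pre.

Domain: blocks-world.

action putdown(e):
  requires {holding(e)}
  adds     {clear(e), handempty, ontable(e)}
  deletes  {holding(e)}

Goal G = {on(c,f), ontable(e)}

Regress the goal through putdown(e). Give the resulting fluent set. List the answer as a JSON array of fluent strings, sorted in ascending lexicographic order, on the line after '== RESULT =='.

Compute (G \ add) ∪ pre:
  G ∩ del = {}  (empty — regression defined)
  G \ add = {on(c,f), ontable(e)} \ {clear(e), handempty, ontable(e)} = {on(c,f)}
  ∪ pre   = {on(c,f)} ∪ {holding(e)}
          = {holding(e), on(c,f)}

== RESULT ==
["holding(e)", "on(c,f)"]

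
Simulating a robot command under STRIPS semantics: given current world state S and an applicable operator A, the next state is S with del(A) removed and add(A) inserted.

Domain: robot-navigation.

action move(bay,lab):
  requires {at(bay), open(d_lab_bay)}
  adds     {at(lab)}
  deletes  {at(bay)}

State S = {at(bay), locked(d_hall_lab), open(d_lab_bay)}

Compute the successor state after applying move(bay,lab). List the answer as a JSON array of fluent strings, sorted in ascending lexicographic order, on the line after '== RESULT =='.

Progress:
  pre ⊆ S: {at(bay), open(d_lab_bay)} ⊆ S  — applicable
  S \ del = {locked(d_hall_lab), open(d_lab_bay)}
  ∪ add   = {at(lab), locked(d_hall_lab), open(d_lab_bay)}

== RESULT ==
["at(lab)", "locked(d_hall_lab)", "open(d_lab_bay)"]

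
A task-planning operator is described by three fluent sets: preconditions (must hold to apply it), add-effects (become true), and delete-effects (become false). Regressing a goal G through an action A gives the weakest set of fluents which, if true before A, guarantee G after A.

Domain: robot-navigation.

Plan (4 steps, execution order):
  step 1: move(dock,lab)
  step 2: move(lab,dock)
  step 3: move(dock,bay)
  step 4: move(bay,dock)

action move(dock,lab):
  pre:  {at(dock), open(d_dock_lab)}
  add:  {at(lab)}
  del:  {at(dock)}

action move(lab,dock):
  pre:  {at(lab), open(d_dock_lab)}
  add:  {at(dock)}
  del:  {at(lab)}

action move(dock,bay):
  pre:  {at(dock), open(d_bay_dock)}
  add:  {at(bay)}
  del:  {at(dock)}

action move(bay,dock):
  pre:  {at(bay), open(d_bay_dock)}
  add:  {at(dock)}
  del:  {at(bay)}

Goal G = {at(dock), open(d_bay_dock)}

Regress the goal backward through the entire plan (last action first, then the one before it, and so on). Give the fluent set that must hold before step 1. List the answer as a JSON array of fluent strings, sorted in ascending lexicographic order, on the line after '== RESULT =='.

Work backward from the goal:
  through step 4 (move(bay,dock)): drop {at(dock)}, keep {open(d_bay_dock)}, require {at(bay), open(d_bay_dock)}
    → {at(bay), open(d_bay_dock)}
  through step 3 (move(dock,bay)): drop {at(bay)}, keep {open(d_bay_dock)}, require {at(dock), open(d_bay_dock)}
    → {at(dock), open(d_bay_dock)}
  through step 2 (move(lab,dock)): drop {at(dock)}, keep {open(d_bay_dock)}, require {at(lab), open(d_dock_lab)}
    → {at(lab), open(d_bay_dock), open(d_dock_lab)}
  through step 1 (move(dock,lab)): drop {at(lab)}, keep {open(d_bay_dock), open(d_dock_lab)}, require {at(dock), open(d_dock_lab)}
    → {at(dock), open(d_bay_dock), open(d_dock_lab)}

== RESULT ==
["at(dock)", "open(d_bay_dock)", "open(d_dock_lab)"]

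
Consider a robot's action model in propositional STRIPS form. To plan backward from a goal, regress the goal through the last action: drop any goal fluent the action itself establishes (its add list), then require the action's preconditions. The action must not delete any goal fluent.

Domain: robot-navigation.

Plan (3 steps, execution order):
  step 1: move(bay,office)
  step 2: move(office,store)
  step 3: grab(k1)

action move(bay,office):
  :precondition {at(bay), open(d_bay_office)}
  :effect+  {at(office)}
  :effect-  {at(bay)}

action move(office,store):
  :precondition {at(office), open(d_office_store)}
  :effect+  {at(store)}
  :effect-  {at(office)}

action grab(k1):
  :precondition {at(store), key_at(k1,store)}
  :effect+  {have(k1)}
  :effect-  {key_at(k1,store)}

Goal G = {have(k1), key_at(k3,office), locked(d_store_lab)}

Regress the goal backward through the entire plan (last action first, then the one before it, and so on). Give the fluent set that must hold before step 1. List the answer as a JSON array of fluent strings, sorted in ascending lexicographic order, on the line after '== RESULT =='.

Work backward from the goal:
  through step 3 (grab(k1)): drop {have(k1)}, keep {key_at(k3,office), locked(d_store_lab)}, require {at(store), key_at(k1,store)}
    → {at(store), key_at(k1,store), key_at(k3,office), locked(d_store_lab)}
  through step 2 (move(office,store)): drop {at(store)}, keep {key_at(k1,store), key_at(k3,office), locked(d_store_lab)}, require {at(office), open(d_office_store)}
    → {at(office), key_at(k1,store), key_at(k3,office), locked(d_store_lab), open(d_office_store)}
  through step 1 (move(bay,office)): drop {at(office)}, keep {key_at(k1,store), key_at(k3,office), locked(d_store_lab), open(d_office_store)}, require {at(bay), open(d_bay_office)}
    → {at(bay), key_at(k1,store), key_at(k3,office), locked(d_store_lab), open(d_bay_office), open(d_office_store)}

== RESULT ==
["at(bay)", "key_at(k1,store)", "key_at(k3,office)", "locked(d_store_lab)", "open(d_bay_office)", "open(d_office_store)"]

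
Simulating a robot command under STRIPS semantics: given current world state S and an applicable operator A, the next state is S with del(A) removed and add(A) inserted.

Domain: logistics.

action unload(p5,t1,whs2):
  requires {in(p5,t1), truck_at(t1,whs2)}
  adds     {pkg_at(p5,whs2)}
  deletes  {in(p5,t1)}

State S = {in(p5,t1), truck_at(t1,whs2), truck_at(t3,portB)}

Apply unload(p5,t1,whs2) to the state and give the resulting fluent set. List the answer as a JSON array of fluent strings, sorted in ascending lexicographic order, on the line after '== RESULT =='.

Progress:
  pre ⊆ S: {in(p5,t1), truck_at(t1,whs2)} ⊆ S  — applicable
  S \ del = {truck_at(t1,whs2), truck_at(t3,portB)}
  ∪ add   = {pkg_at(p5,whs2), truck_at(t1,whs2), truck_at(t3,portB)}

== RESULT ==
["pkg_at(p5,whs2)", "truck_at(t1,whs2)", "truck_at(t3,portB)"]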